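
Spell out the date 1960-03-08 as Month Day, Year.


ISO 1960-03-08 parses as year=1960, month=03, day=08
Month 3 -> March

March 8, 1960


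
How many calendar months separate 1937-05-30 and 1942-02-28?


From May 1937 to February 1942
5 years * 12 = 60 months, minus 3 months = 57

57 months


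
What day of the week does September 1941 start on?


Target: September 1, 1941
Anchor: Jan 1, 1941. With p = 1941 - 1 = 1940: (p + p//4 - p//100 + p//400) mod 7 = (1940 + 485 - 19 + 4) mod 7 = 2410 mod 7 = 2 -> Wednesday (Mon=0 ... Sun=6)
Days before September (Jan-Aug): 243 days
Weekday index = (2 + 243) mod 7 = 0

Monday


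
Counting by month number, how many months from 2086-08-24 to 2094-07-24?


From August 2086 to July 2094
8 years * 12 = 96 months, minus 1 month = 95

95 months


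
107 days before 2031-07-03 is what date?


Start: 2031-07-03, subtract 107 days
Back 3 days from July 3 reaches June 30, 2031 -> 104 left
June 2031 has 30 days -> back to May 31, 2031 -> 74 left
May 2031 has 31 days -> back to April 30, 2031 -> 43 left
April 2031 has 30 days -> back to March 31, 2031 -> 13 left
March 2031: 31 - 13 = 18 -> lands on March 18

Result: 2031-03-18


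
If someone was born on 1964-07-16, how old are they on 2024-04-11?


Birth: 1964-07-16
Reference: 2024-04-11
Year difference: 2024 - 1964 = 60
Birthday not yet reached in 2024, subtract 1

59 years old


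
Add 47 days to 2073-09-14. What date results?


Start: 2073-09-14, add 47 days
September 2073 has 30 days: 30 - 14 = 16 days to September 30 -> 31 left
October 2073: 31 <= 31 -> lands on October 31

Result: 2073-10-31


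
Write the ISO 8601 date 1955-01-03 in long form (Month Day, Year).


ISO 1955-01-03 parses as year=1955, month=01, day=03
Month 1 -> January

January 3, 1955


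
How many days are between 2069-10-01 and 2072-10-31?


From 2069-10-01 to 2072-10-31
2069-10-01: days before October = 31 + 28 + 31 + 30 + 31 + 30 + 31 + 31 + 30 = 273 (2069 is not a leap year); day of year = 273 + 1 = 274
2072-10-31: days before October = 31 + 29 + 31 + 30 + 31 + 30 + 31 + 31 + 30 = 274 (2072 is a leap year); day of year = 274 + 31 = 305
Rest of 2069: 365 - 274 = 91
Full years 2070 (365), 2071 (365): 730
Total = 91 + 730 + 305 = 1126

1126 days


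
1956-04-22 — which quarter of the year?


Month: April (month 4)
Q1: Jan-Mar, Q2: Apr-Jun, Q3: Jul-Sep, Q4: Oct-Dec

Q2


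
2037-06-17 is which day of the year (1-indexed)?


Date: June 17, 2037
Days in months 1 through 5: 151
Plus 17 days in June

Day of year: 168


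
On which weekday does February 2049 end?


February 2049 has 28 days
Anchor: Jan 1, 2049. With p = 2049 - 1 = 2048: (p + p//4 - p//100 + p//400) mod 7 = (2048 + 512 - 20 + 5) mod 7 = 2545 mod 7 = 4 -> Friday (Mon=0 ... Sun=6)
Days before February (Jan): 31; February 1 index = (4 + 31) mod 7 = 0 -> Monday
Last day offset: 28 - 1 = 27 days
Weekday index = (0 + 27) mod 7 = 6

Sunday, February 28


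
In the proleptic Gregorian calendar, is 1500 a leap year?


Gregorian leap year rule: divisible by 4, but not by 100, unless also by 400.
1500 is divisible by 100 but not 400 -> not a leap year

No


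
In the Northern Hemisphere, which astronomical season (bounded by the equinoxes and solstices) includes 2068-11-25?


Date: November 25
Astronomical Autumn (approx.; exact equinox/solstice day varies by year): September 22 to December 20
November 25 falls within the Autumn window

Autumn


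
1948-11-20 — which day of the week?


Date: November 20, 1948
Anchor: Jan 1, 1948. With p = 1948 - 1 = 1947: (p + p//4 - p//100 + p//400) mod 7 = (1947 + 486 - 19 + 4) mod 7 = 2418 mod 7 = 3 -> Thursday (Mon=0 ... Sun=6)
Days before November (Jan-Oct): 305; offset = 305 + 20 - 1 = 324
Weekday index = (3 + 324) mod 7 = 5

Day of the week: Saturday


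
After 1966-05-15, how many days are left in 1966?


Day of year: 135 of 365
Remaining = 365 - 135

230 days


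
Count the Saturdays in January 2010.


January 2010 has 31 days
Anchor: Jan 1, 2010. With p = 2010 - 1 = 2009: (p + p//4 - p//100 + p//400) mod 7 = (2009 + 502 - 20 + 5) mod 7 = 2496 mod 7 = 4 -> Friday (Mon=0 ... Sun=6)
January 1 is the anchor itself -> Friday
First Saturday is January 2
Saturdays: 2, 9, 16, 23, 30

5 Saturdays


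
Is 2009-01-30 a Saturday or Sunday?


Anchor: Jan 1, 2009. With p = 2009 - 1 = 2008: (p + p//4 - p//100 + p//400) mod 7 = (2008 + 502 - 20 + 5) mod 7 = 2495 mod 7 = 3 -> Thursday (Mon=0 ... Sun=6)
Day of year: 30; offset = 29
Weekday index = (3 + 29) mod 7 = 4 -> Friday
Weekend days: Saturday, Sunday

No


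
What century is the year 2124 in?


Century = (year - 1) // 100 + 1
= (2124 - 1) // 100 + 1
= 2123 // 100 + 1
= 21 + 1

22nd century


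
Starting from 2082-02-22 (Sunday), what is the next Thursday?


Current: Sunday
Target: Thursday
Days ahead: 4

Next Thursday: 2082-02-26


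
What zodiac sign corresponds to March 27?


Date: March 27
Conventional tropical zodiac dates: Aries from March 21 onward; Taurus starts April 20
March 27 falls within the Aries range

Aries


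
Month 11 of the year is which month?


Month 11 of 12

November


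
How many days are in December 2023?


December 2023

31 days


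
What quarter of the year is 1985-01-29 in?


Month: January (month 1)
Q1: Jan-Mar, Q2: Apr-Jun, Q3: Jul-Sep, Q4: Oct-Dec

Q1


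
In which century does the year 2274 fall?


Century = (year - 1) // 100 + 1
= (2274 - 1) // 100 + 1
= 2273 // 100 + 1
= 22 + 1

23rd century


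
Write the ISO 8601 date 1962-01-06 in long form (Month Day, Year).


ISO 1962-01-06 parses as year=1962, month=01, day=06
Month 1 -> January

January 6, 1962


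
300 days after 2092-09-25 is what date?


Start: 2092-09-25, add 300 days
September 2092 has 30 days: 30 - 25 = 5 days to September 30 -> 295 left
October 2092 has 31 days -> 264 left
November 2092 has 30 days -> 234 left
December 2092 has 31 days -> 203 left
January 2093 has 31 days -> 172 left
February 2093 has 28 days -> 144 left
March 2093 has 31 days -> 113 left
April 2093 has 30 days -> 83 left
May 2093 has 31 days -> 52 left
June 2093 has 30 days -> 22 left
July 2093: 22 <= 31 -> lands on July 22

Result: 2093-07-22


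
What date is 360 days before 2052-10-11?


Start: 2052-10-11, subtract 360 days
Back 11 days from October 11 reaches September 30, 2052 -> 349 left
September 2052 has 30 days -> back to August 31, 2052 -> 319 left
August 2052 has 31 days -> back to July 31, 2052 -> 288 left
July 2052 has 31 days -> back to June 30, 2052 -> 257 left
June 2052 has 30 days -> back to May 31, 2052 -> 227 left
May 2052 has 31 days -> back to April 30, 2052 -> 196 left
April 2052 has 30 days -> back to March 31, 2052 -> 166 left
March 2052 has 31 days -> back to February 29, 2052 -> 135 left
February 2052 has 29 days -> back to January 31, 2052 -> 106 left
January 2052 has 31 days -> back to December 31, 2051 -> 75 left
December 2051 has 31 days -> back to November 30, 2051 -> 44 left
November 2051 has 30 days -> back to October 31, 2051 -> 14 left
October 2051: 31 - 14 = 17 -> lands on October 17

Result: 2051-10-17


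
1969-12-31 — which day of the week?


Date: December 31, 1969
Anchor: Jan 1, 1969. With p = 1969 - 1 = 1968: (p + p//4 - p//100 + p//400) mod 7 = (1968 + 492 - 19 + 4) mod 7 = 2445 mod 7 = 2 -> Wednesday (Mon=0 ... Sun=6)
Days before December (Jan-Nov): 334; offset = 334 + 31 - 1 = 364
Weekday index = (2 + 364) mod 7 = 2

Day of the week: Wednesday


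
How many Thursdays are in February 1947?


February 1947 has 28 days
Anchor: Jan 1, 1947. With p = 1947 - 1 = 1946: (p + p//4 - p//100 + p//400) mod 7 = (1946 + 486 - 19 + 4) mod 7 = 2417 mod 7 = 2 -> Wednesday (Mon=0 ... Sun=6)
Days before February (Jan): 31; February 1 index = (2 + 31) mod 7 = 5 -> Saturday
First Thursday is February 6
Thursdays: 6, 13, 20, 27

4 Thursdays


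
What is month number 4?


Month 4 of 12

April


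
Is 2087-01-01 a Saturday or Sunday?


Anchor: Jan 1, 2087. With p = 2087 - 1 = 2086: (p + p//4 - p//100 + p//400) mod 7 = (2086 + 521 - 20 + 5) mod 7 = 2592 mod 7 = 2 -> Wednesday (Mon=0 ... Sun=6)
Day of year: 1; offset = 0
Weekday index = (2 + 0) mod 7 = 2 -> Wednesday
Weekend days: Saturday, Sunday

No


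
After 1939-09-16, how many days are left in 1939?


Day of year: 259 of 365
Remaining = 365 - 259

106 days


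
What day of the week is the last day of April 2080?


April 2080 has 30 days
Anchor: Jan 1, 2080. With p = 2080 - 1 = 2079: (p + p//4 - p//100 + p//400) mod 7 = (2079 + 519 - 20 + 5) mod 7 = 2583 mod 7 = 0 -> Monday (Mon=0 ... Sun=6)
Days before April (Jan-Mar): 91; April 1 index = (0 + 91) mod 7 = 0 -> Monday
Last day offset: 30 - 1 = 29 days
Weekday index = (0 + 29) mod 7 = 1

Tuesday, April 30


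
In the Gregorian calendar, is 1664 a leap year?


Gregorian leap year rule: divisible by 4, but not by 100, unless also by 400.
1664 is divisible by 4 but not 100 -> leap year

Yes


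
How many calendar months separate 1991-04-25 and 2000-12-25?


From April 1991 to December 2000
9 years * 12 = 108 months, plus 8 months = 116

116 months


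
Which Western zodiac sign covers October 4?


Date: October 4
Conventional tropical zodiac dates: Libra from September 23 onward; Scorpio starts October 23
October 4 falls within the Libra range

Libra


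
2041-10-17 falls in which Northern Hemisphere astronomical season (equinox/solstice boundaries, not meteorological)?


Date: October 17
Astronomical Autumn (approx.; exact equinox/solstice day varies by year): September 22 to December 20
October 17 falls within the Autumn window

Autumn


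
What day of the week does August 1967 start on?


Target: August 1, 1967
Anchor: Jan 1, 1967. With p = 1967 - 1 = 1966: (p + p//4 - p//100 + p//400) mod 7 = (1966 + 491 - 19 + 4) mod 7 = 2442 mod 7 = 6 -> Sunday (Mon=0 ... Sun=6)
Days before August (Jan-Jul): 212 days
Weekday index = (6 + 212) mod 7 = 1

Tuesday


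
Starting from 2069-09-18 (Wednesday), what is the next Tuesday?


Current: Wednesday
Target: Tuesday
Days ahead: 6

Next Tuesday: 2069-09-24


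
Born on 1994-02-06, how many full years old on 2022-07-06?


Birth: 1994-02-06
Reference: 2022-07-06
Year difference: 2022 - 1994 = 28

28 years old


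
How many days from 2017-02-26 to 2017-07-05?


From 2017-02-26 to 2017-07-05
2017-02-26: days before February = 31; day of year = 31 + 26 = 57
2017-07-05: days before July = 31 + 28 + 31 + 30 + 31 + 30 = 181 (2017 is not a leap year); day of year = 181 + 5 = 186
Same year: 186 - 57 = 129

129 days


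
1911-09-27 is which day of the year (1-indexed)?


Date: September 27, 1911
Days in months 1 through 8: 243
Plus 27 days in September

Day of year: 270


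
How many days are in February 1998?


February 1998 (leap year: no)

28 days


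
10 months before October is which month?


October is month 10
10 - 10 = 0; wrap: 0 + 12 = 12

December


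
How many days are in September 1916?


September 1916

30 days


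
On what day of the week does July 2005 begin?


Target: July 1, 2005
Anchor: Jan 1, 2005. With p = 2005 - 1 = 2004: (p + p//4 - p//100 + p//400) mod 7 = (2004 + 501 - 20 + 5) mod 7 = 2490 mod 7 = 5 -> Saturday (Mon=0 ... Sun=6)
Days before July (Jan-Jun): 181 days
Weekday index = (5 + 181) mod 7 = 4

Friday


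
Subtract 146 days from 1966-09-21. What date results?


Start: 1966-09-21, subtract 146 days
Back 21 days from September 21 reaches August 31, 1966 -> 125 left
August 1966 has 31 days -> back to July 31, 1966 -> 94 left
July 1966 has 31 days -> back to June 30, 1966 -> 63 left
June 1966 has 30 days -> back to May 31, 1966 -> 33 left
May 1966 has 31 days -> back to April 30, 1966 -> 2 left
April 1966: 30 - 2 = 28 -> lands on April 28

Result: 1966-04-28


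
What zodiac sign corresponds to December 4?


Date: December 4
Conventional tropical zodiac dates: Sagittarius from November 22 onward; Capricorn starts December 22
December 4 falls within the Sagittarius range

Sagittarius


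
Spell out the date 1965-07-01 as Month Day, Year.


ISO 1965-07-01 parses as year=1965, month=07, day=01
Month 7 -> July

July 1, 1965


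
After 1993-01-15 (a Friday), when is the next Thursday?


Current: Friday
Target: Thursday
Days ahead: 6

Next Thursday: 1993-01-21


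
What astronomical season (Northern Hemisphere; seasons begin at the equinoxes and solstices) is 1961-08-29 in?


Date: August 29
Astronomical Summer (approx.; exact equinox/solstice day varies by year): June 21 to September 21
August 29 falls within the Summer window

Summer


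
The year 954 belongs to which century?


Century = (year - 1) // 100 + 1
= (954 - 1) // 100 + 1
= 953 // 100 + 1
= 9 + 1

10th century


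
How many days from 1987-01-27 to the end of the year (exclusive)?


Day of year: 27 of 365
Remaining = 365 - 27

338 days


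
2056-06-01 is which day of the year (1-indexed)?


Date: June 1, 2056
Days in months 1 through 5: 152
Plus 1 days in June

Day of year: 153


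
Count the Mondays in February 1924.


February 1924 has 29 days
Anchor: Jan 1, 1924. With p = 1924 - 1 = 1923: (p + p//4 - p//100 + p//400) mod 7 = (1923 + 480 - 19 + 4) mod 7 = 2388 mod 7 = 1 -> Tuesday (Mon=0 ... Sun=6)
Days before February (Jan): 31; February 1 index = (1 + 31) mod 7 = 4 -> Friday
First Monday is February 4
Mondays: 4, 11, 18, 25

4 Mondays


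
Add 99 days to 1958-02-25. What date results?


Start: 1958-02-25, add 99 days
February 1958 has 28 days: 28 - 25 = 3 days to February 28 -> 96 left
March 1958 has 31 days -> 65 left
April 1958 has 30 days -> 35 left
May 1958 has 31 days -> 4 left
June 1958: 4 <= 30 -> lands on June 4

Result: 1958-06-04


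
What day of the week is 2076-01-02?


Date: January 2, 2076
Anchor: Jan 1, 2076. With p = 2076 - 1 = 2075: (p + p//4 - p//100 + p//400) mod 7 = (2075 + 518 - 20 + 5) mod 7 = 2578 mod 7 = 2 -> Wednesday (Mon=0 ... Sun=6)
Days into year = 2 - 1 = 1
Weekday index = (2 + 1) mod 7 = 3

Day of the week: Thursday


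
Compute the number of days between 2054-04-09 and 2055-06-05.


From 2054-04-09 to 2055-06-05
2054-04-09: days before April = 31 + 28 + 31 = 90 (2054 is not a leap year); day of year = 90 + 9 = 99
2055-06-05: days before June = 31 + 28 + 31 + 30 + 31 = 151 (2055 is not a leap year); day of year = 151 + 5 = 156
Rest of 2054: 365 - 99 = 266
Total = 266 + 156 = 422

422 days


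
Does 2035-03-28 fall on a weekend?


Anchor: Jan 1, 2035. With p = 2035 - 1 = 2034: (p + p//4 - p//100 + p//400) mod 7 = (2034 + 508 - 20 + 5) mod 7 = 2527 mod 7 = 0 -> Monday (Mon=0 ... Sun=6)
Day of year: 87; offset = 86
Weekday index = (0 + 86) mod 7 = 2 -> Wednesday
Weekend days: Saturday, Sunday

No


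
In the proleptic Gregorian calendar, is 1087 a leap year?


Gregorian leap year rule: divisible by 4, but not by 100, unless also by 400.
1087 is not divisible by 4 -> not a leap year

No


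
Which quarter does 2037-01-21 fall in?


Month: January (month 1)
Q1: Jan-Mar, Q2: Apr-Jun, Q3: Jul-Sep, Q4: Oct-Dec

Q1


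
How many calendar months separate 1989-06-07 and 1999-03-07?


From June 1989 to March 1999
10 years * 12 = 120 months, minus 3 months = 117

117 months


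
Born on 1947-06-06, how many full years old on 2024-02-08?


Birth: 1947-06-06
Reference: 2024-02-08
Year difference: 2024 - 1947 = 77
Birthday not yet reached in 2024, subtract 1

76 years old


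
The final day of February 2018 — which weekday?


February 2018 has 28 days
Anchor: Jan 1, 2018. With p = 2018 - 1 = 2017: (p + p//4 - p//100 + p//400) mod 7 = (2017 + 504 - 20 + 5) mod 7 = 2506 mod 7 = 0 -> Monday (Mon=0 ... Sun=6)
Days before February (Jan): 31; February 1 index = (0 + 31) mod 7 = 3 -> Thursday
Last day offset: 28 - 1 = 27 days
Weekday index = (3 + 27) mod 7 = 2

Wednesday, February 28


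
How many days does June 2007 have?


June 2007

30 days


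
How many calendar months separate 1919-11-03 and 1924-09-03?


From November 1919 to September 1924
5 years * 12 = 60 months, minus 2 months = 58

58 months


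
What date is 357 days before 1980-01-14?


Start: 1980-01-14, subtract 357 days
Back 14 days from January 14 reaches December 31, 1979 -> 343 left
December 1979 has 31 days -> back to November 30, 1979 -> 312 left
November 1979 has 30 days -> back to October 31, 1979 -> 282 left
October 1979 has 31 days -> back to September 30, 1979 -> 251 left
September 1979 has 30 days -> back to August 31, 1979 -> 221 left
August 1979 has 31 days -> back to July 31, 1979 -> 190 left
July 1979 has 31 days -> back to June 30, 1979 -> 159 left
June 1979 has 30 days -> back to May 31, 1979 -> 129 left
May 1979 has 31 days -> back to April 30, 1979 -> 98 left
April 1979 has 30 days -> back to March 31, 1979 -> 68 left
March 1979 has 31 days -> back to February 28, 1979 -> 37 left
February 1979 has 28 days -> back to January 31, 1979 -> 9 left
January 1979: 31 - 9 = 22 -> lands on January 22

Result: 1979-01-22


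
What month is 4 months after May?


May is month 5
5 + 4 = 9

September


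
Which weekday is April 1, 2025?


Target: April 1, 2025
Anchor: Jan 1, 2025. With p = 2025 - 1 = 2024: (p + p//4 - p//100 + p//400) mod 7 = (2024 + 506 - 20 + 5) mod 7 = 2515 mod 7 = 2 -> Wednesday (Mon=0 ... Sun=6)
Days before April (Jan-Mar): 90 days
Weekday index = (2 + 90) mod 7 = 1

Tuesday


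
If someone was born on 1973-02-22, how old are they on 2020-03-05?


Birth: 1973-02-22
Reference: 2020-03-05
Year difference: 2020 - 1973 = 47

47 years old


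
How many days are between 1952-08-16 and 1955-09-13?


From 1952-08-16 to 1955-09-13
1952-08-16: days before August = 31 + 29 + 31 + 30 + 31 + 30 + 31 = 213 (1952 is a leap year); day of year = 213 + 16 = 229
1955-09-13: days before September = 31 + 28 + 31 + 30 + 31 + 30 + 31 + 31 = 243 (1955 is not a leap year); day of year = 243 + 13 = 256
Rest of 1952: 366 - 229 = 137
Full years 1953 (365), 1954 (365): 730
Total = 137 + 730 + 256 = 1123

1123 days


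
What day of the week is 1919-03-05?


Date: March 5, 1919
Anchor: Jan 1, 1919. With p = 1919 - 1 = 1918: (p + p//4 - p//100 + p//400) mod 7 = (1918 + 479 - 19 + 4) mod 7 = 2382 mod 7 = 2 -> Wednesday (Mon=0 ... Sun=6)
Days before March (Jan-Feb): 59; offset = 59 + 5 - 1 = 63
Weekday index = (2 + 63) mod 7 = 2

Day of the week: Wednesday


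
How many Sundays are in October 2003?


October 2003 has 31 days
Anchor: Jan 1, 2003. With p = 2003 - 1 = 2002: (p + p//4 - p//100 + p//400) mod 7 = (2002 + 500 - 20 + 5) mod 7 = 2487 mod 7 = 2 -> Wednesday (Mon=0 ... Sun=6)
Days before October (Jan-Sep): 273; October 1 index = (2 + 273) mod 7 = 2 -> Wednesday
First Sunday is October 5
Sundays: 5, 12, 19, 26

4 Sundays


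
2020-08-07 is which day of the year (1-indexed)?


Date: August 7, 2020
Days in months 1 through 7: 213
Plus 7 days in August

Day of year: 220


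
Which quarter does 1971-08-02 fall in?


Month: August (month 8)
Q1: Jan-Mar, Q2: Apr-Jun, Q3: Jul-Sep, Q4: Oct-Dec

Q3


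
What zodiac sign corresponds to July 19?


Date: July 19
Conventional tropical zodiac dates: Cancer from June 21 onward; Leo starts July 23
July 19 falls within the Cancer range

Cancer


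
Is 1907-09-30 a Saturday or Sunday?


Anchor: Jan 1, 1907. With p = 1907 - 1 = 1906: (p + p//4 - p//100 + p//400) mod 7 = (1906 + 476 - 19 + 4) mod 7 = 2367 mod 7 = 1 -> Tuesday (Mon=0 ... Sun=6)
Day of year: 273; offset = 272
Weekday index = (1 + 272) mod 7 = 0 -> Monday
Weekend days: Saturday, Sunday

No


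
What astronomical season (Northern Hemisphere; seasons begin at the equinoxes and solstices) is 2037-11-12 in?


Date: November 12
Astronomical Autumn (approx.; exact equinox/solstice day varies by year): September 22 to December 20
November 12 falls within the Autumn window

Autumn


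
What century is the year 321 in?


Century = (year - 1) // 100 + 1
= (321 - 1) // 100 + 1
= 320 // 100 + 1
= 3 + 1

4th century


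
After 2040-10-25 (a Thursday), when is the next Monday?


Current: Thursday
Target: Monday
Days ahead: 4

Next Monday: 2040-10-29


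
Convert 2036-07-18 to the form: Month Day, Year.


ISO 2036-07-18 parses as year=2036, month=07, day=18
Month 7 -> July

July 18, 2036


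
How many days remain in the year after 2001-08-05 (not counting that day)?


Day of year: 217 of 365
Remaining = 365 - 217

148 days


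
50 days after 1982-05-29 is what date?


Start: 1982-05-29, add 50 days
May 1982 has 31 days: 31 - 29 = 2 days to May 31 -> 48 left
June 1982 has 30 days -> 18 left
July 1982: 18 <= 31 -> lands on July 18

Result: 1982-07-18


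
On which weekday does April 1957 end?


April 1957 has 30 days
Anchor: Jan 1, 1957. With p = 1957 - 1 = 1956: (p + p//4 - p//100 + p//400) mod 7 = (1956 + 489 - 19 + 4) mod 7 = 2430 mod 7 = 1 -> Tuesday (Mon=0 ... Sun=6)
Days before April (Jan-Mar): 90; April 1 index = (1 + 90) mod 7 = 0 -> Monday
Last day offset: 30 - 1 = 29 days
Weekday index = (0 + 29) mod 7 = 1

Tuesday, April 30


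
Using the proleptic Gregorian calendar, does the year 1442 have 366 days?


Gregorian leap year rule: divisible by 4, but not by 100, unless also by 400.
1442 is not divisible by 4 -> not a leap year

No


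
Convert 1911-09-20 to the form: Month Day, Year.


ISO 1911-09-20 parses as year=1911, month=09, day=20
Month 9 -> September

September 20, 1911


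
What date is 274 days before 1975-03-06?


Start: 1975-03-06, subtract 274 days
Back 6 days from March 6 reaches February 28, 1975 -> 268 left
February 1975 has 28 days -> back to January 31, 1975 -> 240 left
January 1975 has 31 days -> back to December 31, 1974 -> 209 left
December 1974 has 31 days -> back to November 30, 1974 -> 178 left
November 1974 has 30 days -> back to October 31, 1974 -> 148 left
October 1974 has 31 days -> back to September 30, 1974 -> 117 left
September 1974 has 30 days -> back to August 31, 1974 -> 87 left
August 1974 has 31 days -> back to July 31, 1974 -> 56 left
July 1974 has 31 days -> back to June 30, 1974 -> 25 left
June 1974: 30 - 25 = 5 -> lands on June 5

Result: 1974-06-05


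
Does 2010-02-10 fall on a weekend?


Anchor: Jan 1, 2010. With p = 2010 - 1 = 2009: (p + p//4 - p//100 + p//400) mod 7 = (2009 + 502 - 20 + 5) mod 7 = 2496 mod 7 = 4 -> Friday (Mon=0 ... Sun=6)
Day of year: 41; offset = 40
Weekday index = (4 + 40) mod 7 = 2 -> Wednesday
Weekend days: Saturday, Sunday

No


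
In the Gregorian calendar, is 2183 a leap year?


Gregorian leap year rule: divisible by 4, but not by 100, unless also by 400.
2183 is not divisible by 4 -> not a leap year

No


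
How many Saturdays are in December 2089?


December 2089 has 31 days
Anchor: Jan 1, 2089. With p = 2089 - 1 = 2088: (p + p//4 - p//100 + p//400) mod 7 = (2088 + 522 - 20 + 5) mod 7 = 2595 mod 7 = 5 -> Saturday (Mon=0 ... Sun=6)
Days before December (Jan-Nov): 334; December 1 index = (5 + 334) mod 7 = 3 -> Thursday
First Saturday is December 3
Saturdays: 3, 10, 17, 24, 31

5 Saturdays


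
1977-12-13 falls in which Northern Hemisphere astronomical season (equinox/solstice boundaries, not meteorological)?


Date: December 13
Astronomical Autumn (approx.; exact equinox/solstice day varies by year): September 22 to December 20
December 13 falls within the Autumn window

Autumn


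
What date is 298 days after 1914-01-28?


Start: 1914-01-28, add 298 days
January 1914 has 31 days: 31 - 28 = 3 days to January 31 -> 295 left
February 1914 has 28 days -> 267 left
March 1914 has 31 days -> 236 left
April 1914 has 30 days -> 206 left
May 1914 has 31 days -> 175 left
June 1914 has 30 days -> 145 left
July 1914 has 31 days -> 114 left
August 1914 has 31 days -> 83 left
September 1914 has 30 days -> 53 left
October 1914 has 31 days -> 22 left
November 1914: 22 <= 30 -> lands on November 22

Result: 1914-11-22


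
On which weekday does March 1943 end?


March 1943 has 31 days
Anchor: Jan 1, 1943. With p = 1943 - 1 = 1942: (p + p//4 - p//100 + p//400) mod 7 = (1942 + 485 - 19 + 4) mod 7 = 2412 mod 7 = 4 -> Friday (Mon=0 ... Sun=6)
Days before March (Jan-Feb): 59; March 1 index = (4 + 59) mod 7 = 0 -> Monday
Last day offset: 31 - 1 = 30 days
Weekday index = (0 + 30) mod 7 = 2

Wednesday, March 31


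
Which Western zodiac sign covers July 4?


Date: July 4
Conventional tropical zodiac dates: Cancer from June 21 onward; Leo starts July 23
July 4 falls within the Cancer range

Cancer


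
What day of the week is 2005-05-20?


Date: May 20, 2005
Anchor: Jan 1, 2005. With p = 2005 - 1 = 2004: (p + p//4 - p//100 + p//400) mod 7 = (2004 + 501 - 20 + 5) mod 7 = 2490 mod 7 = 5 -> Saturday (Mon=0 ... Sun=6)
Days before May (Jan-Apr): 120; offset = 120 + 20 - 1 = 139
Weekday index = (5 + 139) mod 7 = 4

Day of the week: Friday


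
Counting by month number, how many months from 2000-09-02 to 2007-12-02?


From September 2000 to December 2007
7 years * 12 = 84 months, plus 3 months = 87

87 months


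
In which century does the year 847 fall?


Century = (year - 1) // 100 + 1
= (847 - 1) // 100 + 1
= 846 // 100 + 1
= 8 + 1

9th century


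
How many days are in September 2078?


September 2078

30 days


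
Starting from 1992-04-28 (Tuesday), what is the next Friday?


Current: Tuesday
Target: Friday
Days ahead: 3

Next Friday: 1992-05-01


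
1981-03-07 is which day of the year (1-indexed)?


Date: March 7, 1981
Days in months 1 through 2: 59
Plus 7 days in March

Day of year: 66


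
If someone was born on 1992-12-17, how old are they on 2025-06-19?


Birth: 1992-12-17
Reference: 2025-06-19
Year difference: 2025 - 1992 = 33
Birthday not yet reached in 2025, subtract 1

32 years old


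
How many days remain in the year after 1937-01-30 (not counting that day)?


Day of year: 30 of 365
Remaining = 365 - 30

335 days


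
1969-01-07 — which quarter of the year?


Month: January (month 1)
Q1: Jan-Mar, Q2: Apr-Jun, Q3: Jul-Sep, Q4: Oct-Dec

Q1


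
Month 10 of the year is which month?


Month 10 of 12

October


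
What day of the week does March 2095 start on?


Target: March 1, 2095
Anchor: Jan 1, 2095. With p = 2095 - 1 = 2094: (p + p//4 - p//100 + p//400) mod 7 = (2094 + 523 - 20 + 5) mod 7 = 2602 mod 7 = 5 -> Saturday (Mon=0 ... Sun=6)
Days before March (Jan-Feb): 59 days
Weekday index = (5 + 59) mod 7 = 1

Tuesday


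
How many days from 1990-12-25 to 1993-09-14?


From 1990-12-25 to 1993-09-14
1990-12-25: days before December = 31 + 28 + 31 + 30 + 31 + 30 + 31 + 31 + 30 + 31 + 30 = 334 (1990 is not a leap year); day of year = 334 + 25 = 359
1993-09-14: days before September = 31 + 28 + 31 + 30 + 31 + 30 + 31 + 31 = 243 (1993 is not a leap year); day of year = 243 + 14 = 257
Rest of 1990: 365 - 359 = 6
Full years 1991 (365), 1992 (366): 731
Total = 6 + 731 + 257 = 994

994 days


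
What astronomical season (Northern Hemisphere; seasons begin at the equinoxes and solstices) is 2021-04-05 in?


Date: April 5
Astronomical Spring (approx.; exact equinox/solstice day varies by year): March 20 to June 20
April 5 falls within the Spring window

Spring


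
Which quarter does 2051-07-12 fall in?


Month: July (month 7)
Q1: Jan-Mar, Q2: Apr-Jun, Q3: Jul-Sep, Q4: Oct-Dec

Q3


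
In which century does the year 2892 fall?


Century = (year - 1) // 100 + 1
= (2892 - 1) // 100 + 1
= 2891 // 100 + 1
= 28 + 1

29th century


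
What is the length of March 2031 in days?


March 2031

31 days


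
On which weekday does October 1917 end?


October 1917 has 31 days
Anchor: Jan 1, 1917. With p = 1917 - 1 = 1916: (p + p//4 - p//100 + p//400) mod 7 = (1916 + 479 - 19 + 4) mod 7 = 2380 mod 7 = 0 -> Monday (Mon=0 ... Sun=6)
Days before October (Jan-Sep): 273; October 1 index = (0 + 273) mod 7 = 0 -> Monday
Last day offset: 31 - 1 = 30 days
Weekday index = (0 + 30) mod 7 = 2

Wednesday, October 31


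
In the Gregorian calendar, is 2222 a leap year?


Gregorian leap year rule: divisible by 4, but not by 100, unless also by 400.
2222 is not divisible by 4 -> not a leap year

No


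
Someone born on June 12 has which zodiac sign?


Date: June 12
Conventional tropical zodiac dates: Gemini from May 21 onward; Cancer starts June 21
June 12 falls within the Gemini range

Gemini


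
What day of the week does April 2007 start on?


Target: April 1, 2007
Anchor: Jan 1, 2007. With p = 2007 - 1 = 2006: (p + p//4 - p//100 + p//400) mod 7 = (2006 + 501 - 20 + 5) mod 7 = 2492 mod 7 = 0 -> Monday (Mon=0 ... Sun=6)
Days before April (Jan-Mar): 90 days
Weekday index = (0 + 90) mod 7 = 6

Sunday


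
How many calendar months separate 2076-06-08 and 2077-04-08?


From June 2076 to April 2077
1 year * 12 = 12 months, minus 2 months = 10

10 months


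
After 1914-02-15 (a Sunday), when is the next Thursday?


Current: Sunday
Target: Thursday
Days ahead: 4

Next Thursday: 1914-02-19


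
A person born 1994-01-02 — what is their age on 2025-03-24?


Birth: 1994-01-02
Reference: 2025-03-24
Year difference: 2025 - 1994 = 31

31 years old


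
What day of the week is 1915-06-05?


Date: June 5, 1915
Anchor: Jan 1, 1915. With p = 1915 - 1 = 1914: (p + p//4 - p//100 + p//400) mod 7 = (1914 + 478 - 19 + 4) mod 7 = 2377 mod 7 = 4 -> Friday (Mon=0 ... Sun=6)
Days before June (Jan-May): 151; offset = 151 + 5 - 1 = 155
Weekday index = (4 + 155) mod 7 = 5

Day of the week: Saturday


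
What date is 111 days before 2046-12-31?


Start: 2046-12-31, subtract 111 days
Back 31 days from December 31 reaches November 30, 2046 -> 80 left
November 2046 has 30 days -> back to October 31, 2046 -> 50 left
October 2046 has 31 days -> back to September 30, 2046 -> 19 left
September 2046: 30 - 19 = 11 -> lands on September 11

Result: 2046-09-11


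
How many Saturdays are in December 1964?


December 1964 has 31 days
Anchor: Jan 1, 1964. With p = 1964 - 1 = 1963: (p + p//4 - p//100 + p//400) mod 7 = (1963 + 490 - 19 + 4) mod 7 = 2438 mod 7 = 2 -> Wednesday (Mon=0 ... Sun=6)
Days before December (Jan-Nov): 335; December 1 index = (2 + 335) mod 7 = 1 -> Tuesday
First Saturday is December 5
Saturdays: 5, 12, 19, 26

4 Saturdays


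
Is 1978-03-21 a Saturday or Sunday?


Anchor: Jan 1, 1978. With p = 1978 - 1 = 1977: (p + p//4 - p//100 + p//400) mod 7 = (1977 + 494 - 19 + 4) mod 7 = 2456 mod 7 = 6 -> Sunday (Mon=0 ... Sun=6)
Day of year: 80; offset = 79
Weekday index = (6 + 79) mod 7 = 1 -> Tuesday
Weekend days: Saturday, Sunday

No


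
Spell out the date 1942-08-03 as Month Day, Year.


ISO 1942-08-03 parses as year=1942, month=08, day=03
Month 8 -> August

August 3, 1942


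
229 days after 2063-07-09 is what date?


Start: 2063-07-09, add 229 days
July 2063 has 31 days: 31 - 9 = 22 days to July 31 -> 207 left
August 2063 has 31 days -> 176 left
September 2063 has 30 days -> 146 left
October 2063 has 31 days -> 115 left
November 2063 has 30 days -> 85 left
December 2063 has 31 days -> 54 left
January 2064 has 31 days -> 23 left
February 2064: 23 <= 29 -> lands on February 23

Result: 2064-02-23


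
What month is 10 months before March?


March is month 3
3 - 10 = -7; wrap: -7 + 12 = 5

May


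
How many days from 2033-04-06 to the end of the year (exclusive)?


Day of year: 96 of 365
Remaining = 365 - 96

269 days


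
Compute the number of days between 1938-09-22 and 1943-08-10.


From 1938-09-22 to 1943-08-10
1938-09-22: days before September = 31 + 28 + 31 + 30 + 31 + 30 + 31 + 31 = 243 (1938 is not a leap year); day of year = 243 + 22 = 265
1943-08-10: days before August = 31 + 28 + 31 + 30 + 31 + 30 + 31 = 212 (1943 is not a leap year); day of year = 212 + 10 = 222
Rest of 1938: 365 - 265 = 100
Full years 1939 (365), 1940 (366), 1941 (365), 1942 (365): 1461
Total = 100 + 1461 + 222 = 1783

1783 days


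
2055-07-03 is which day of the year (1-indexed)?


Date: July 3, 2055
Days in months 1 through 6: 181
Plus 3 days in July

Day of year: 184


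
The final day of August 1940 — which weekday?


August 1940 has 31 days
Anchor: Jan 1, 1940. With p = 1940 - 1 = 1939: (p + p//4 - p//100 + p//400) mod 7 = (1939 + 484 - 19 + 4) mod 7 = 2408 mod 7 = 0 -> Monday (Mon=0 ... Sun=6)
Days before August (Jan-Jul): 213; August 1 index = (0 + 213) mod 7 = 3 -> Thursday
Last day offset: 31 - 1 = 30 days
Weekday index = (3 + 30) mod 7 = 5

Saturday, August 31


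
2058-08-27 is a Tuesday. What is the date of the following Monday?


Current: Tuesday
Target: Monday
Days ahead: 6

Next Monday: 2058-09-02


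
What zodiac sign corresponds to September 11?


Date: September 11
Conventional tropical zodiac dates: Virgo from August 23 onward; Libra starts September 23
September 11 falls within the Virgo range

Virgo


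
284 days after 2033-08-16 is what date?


Start: 2033-08-16, add 284 days
August 2033 has 31 days: 31 - 16 = 15 days to August 31 -> 269 left
September 2033 has 30 days -> 239 left
October 2033 has 31 days -> 208 left
November 2033 has 30 days -> 178 left
December 2033 has 31 days -> 147 left
January 2034 has 31 days -> 116 left
February 2034 has 28 days -> 88 left
March 2034 has 31 days -> 57 left
April 2034 has 30 days -> 27 left
May 2034: 27 <= 31 -> lands on May 27

Result: 2034-05-27


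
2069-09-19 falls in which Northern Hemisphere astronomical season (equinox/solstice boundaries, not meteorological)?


Date: September 19
Astronomical Summer (approx.; exact equinox/solstice day varies by year): June 21 to September 21
September 19 falls within the Summer window

Summer


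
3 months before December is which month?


December is month 12
12 - 3 = 9

September


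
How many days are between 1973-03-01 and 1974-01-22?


From 1973-03-01 to 1974-01-22
1973-03-01: days before March = 31 + 28 = 59 (1973 is not a leap year); day of year = 59 + 1 = 60
1974-01-22: day of year = 22
Rest of 1973: 365 - 60 = 305
Total = 305 + 22 = 327

327 days


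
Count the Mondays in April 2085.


April 2085 has 30 days
Anchor: Jan 1, 2085. With p = 2085 - 1 = 2084: (p + p//4 - p//100 + p//400) mod 7 = (2084 + 521 - 20 + 5) mod 7 = 2590 mod 7 = 0 -> Monday (Mon=0 ... Sun=6)
Days before April (Jan-Mar): 90; April 1 index = (0 + 90) mod 7 = 6 -> Sunday
First Monday is April 2
Mondays: 2, 9, 16, 23, 30

5 Mondays


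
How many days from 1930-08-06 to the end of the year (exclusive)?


Day of year: 218 of 365
Remaining = 365 - 218

147 days


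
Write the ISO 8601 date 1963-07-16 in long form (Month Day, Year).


ISO 1963-07-16 parses as year=1963, month=07, day=16
Month 7 -> July

July 16, 1963


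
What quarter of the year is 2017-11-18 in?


Month: November (month 11)
Q1: Jan-Mar, Q2: Apr-Jun, Q3: Jul-Sep, Q4: Oct-Dec

Q4


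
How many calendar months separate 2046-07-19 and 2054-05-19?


From July 2046 to May 2054
8 years * 12 = 96 months, minus 2 months = 94

94 months


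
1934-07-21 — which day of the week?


Date: July 21, 1934
Anchor: Jan 1, 1934. With p = 1934 - 1 = 1933: (p + p//4 - p//100 + p//400) mod 7 = (1933 + 483 - 19 + 4) mod 7 = 2401 mod 7 = 0 -> Monday (Mon=0 ... Sun=6)
Days before July (Jan-Jun): 181; offset = 181 + 21 - 1 = 201
Weekday index = (0 + 201) mod 7 = 5

Day of the week: Saturday


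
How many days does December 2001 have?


December 2001

31 days


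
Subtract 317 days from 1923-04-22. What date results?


Start: 1923-04-22, subtract 317 days
Back 22 days from April 22 reaches March 31, 1923 -> 295 left
March 1923 has 31 days -> back to February 28, 1923 -> 264 left
February 1923 has 28 days -> back to January 31, 1923 -> 236 left
January 1923 has 31 days -> back to December 31, 1922 -> 205 left
December 1922 has 31 days -> back to November 30, 1922 -> 174 left
November 1922 has 30 days -> back to October 31, 1922 -> 144 left
October 1922 has 31 days -> back to September 30, 1922 -> 113 left
September 1922 has 30 days -> back to August 31, 1922 -> 83 left
August 1922 has 31 days -> back to July 31, 1922 -> 52 left
July 1922 has 31 days -> back to June 30, 1922 -> 21 left
June 1922: 30 - 21 = 9 -> lands on June 9

Result: 1922-06-09


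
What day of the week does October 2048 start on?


Target: October 1, 2048
Anchor: Jan 1, 2048. With p = 2048 - 1 = 2047: (p + p//4 - p//100 + p//400) mod 7 = (2047 + 511 - 20 + 5) mod 7 = 2543 mod 7 = 2 -> Wednesday (Mon=0 ... Sun=6)
Days before October (Jan-Sep): 274 days
Weekday index = (2 + 274) mod 7 = 3

Thursday


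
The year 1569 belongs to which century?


Century = (year - 1) // 100 + 1
= (1569 - 1) // 100 + 1
= 1568 // 100 + 1
= 15 + 1

16th century


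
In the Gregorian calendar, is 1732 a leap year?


Gregorian leap year rule: divisible by 4, but not by 100, unless also by 400.
1732 is divisible by 4 but not 100 -> leap year

Yes


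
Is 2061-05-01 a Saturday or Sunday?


Anchor: Jan 1, 2061. With p = 2061 - 1 = 2060: (p + p//4 - p//100 + p//400) mod 7 = (2060 + 515 - 20 + 5) mod 7 = 2560 mod 7 = 5 -> Saturday (Mon=0 ... Sun=6)
Day of year: 121; offset = 120
Weekday index = (5 + 120) mod 7 = 6 -> Sunday
Weekend days: Saturday, Sunday

Yes


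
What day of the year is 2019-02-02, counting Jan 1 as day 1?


Date: February 2, 2019
Days in months 1 through 1: 31
Plus 2 days in February

Day of year: 33


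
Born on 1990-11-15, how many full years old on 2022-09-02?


Birth: 1990-11-15
Reference: 2022-09-02
Year difference: 2022 - 1990 = 32
Birthday not yet reached in 2022, subtract 1

31 years old


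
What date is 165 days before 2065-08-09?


Start: 2065-08-09, subtract 165 days
Back 9 days from August 9 reaches July 31, 2065 -> 156 left
July 2065 has 31 days -> back to June 30, 2065 -> 125 left
June 2065 has 30 days -> back to May 31, 2065 -> 95 left
May 2065 has 31 days -> back to April 30, 2065 -> 64 left
April 2065 has 30 days -> back to March 31, 2065 -> 34 left
March 2065 has 31 days -> back to February 28, 2065 -> 3 left
February 2065: 28 - 3 = 25 -> lands on February 25

Result: 2065-02-25


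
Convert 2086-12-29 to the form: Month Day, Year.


ISO 2086-12-29 parses as year=2086, month=12, day=29
Month 12 -> December

December 29, 2086


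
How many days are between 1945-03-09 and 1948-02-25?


From 1945-03-09 to 1948-02-25
1945-03-09: days before March = 31 + 28 = 59 (1945 is not a leap year); day of year = 59 + 9 = 68
1948-02-25: days before February = 31; day of year = 31 + 25 = 56
Rest of 1945: 365 - 68 = 297
Full years 1946 (365), 1947 (365): 730
Total = 297 + 730 + 56 = 1083

1083 days


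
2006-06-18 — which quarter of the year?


Month: June (month 6)
Q1: Jan-Mar, Q2: Apr-Jun, Q3: Jul-Sep, Q4: Oct-Dec

Q2


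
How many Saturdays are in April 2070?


April 2070 has 30 days
Anchor: Jan 1, 2070. With p = 2070 - 1 = 2069: (p + p//4 - p//100 + p//400) mod 7 = (2069 + 517 - 20 + 5) mod 7 = 2571 mod 7 = 2 -> Wednesday (Mon=0 ... Sun=6)
Days before April (Jan-Mar): 90; April 1 index = (2 + 90) mod 7 = 1 -> Tuesday
First Saturday is April 5
Saturdays: 5, 12, 19, 26

4 Saturdays


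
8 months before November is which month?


November is month 11
11 - 8 = 3

March


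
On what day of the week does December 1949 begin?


Target: December 1, 1949
Anchor: Jan 1, 1949. With p = 1949 - 1 = 1948: (p + p//4 - p//100 + p//400) mod 7 = (1948 + 487 - 19 + 4) mod 7 = 2420 mod 7 = 5 -> Saturday (Mon=0 ... Sun=6)
Days before December (Jan-Nov): 334 days
Weekday index = (5 + 334) mod 7 = 3

Thursday


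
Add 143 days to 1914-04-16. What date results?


Start: 1914-04-16, add 143 days
April 1914 has 30 days: 30 - 16 = 14 days to April 30 -> 129 left
May 1914 has 31 days -> 98 left
June 1914 has 30 days -> 68 left
July 1914 has 31 days -> 37 left
August 1914 has 31 days -> 6 left
September 1914: 6 <= 30 -> lands on September 6

Result: 1914-09-06
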